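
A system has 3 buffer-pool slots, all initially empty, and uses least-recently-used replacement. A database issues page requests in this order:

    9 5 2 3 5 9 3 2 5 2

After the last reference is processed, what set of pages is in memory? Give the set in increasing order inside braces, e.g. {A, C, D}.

{2, 3, 5}

9 -> fault, frames [9]
5 -> fault, frames [9, 5]
2 -> fault, frames [9, 5, 2]
3 -> fault, evict 9, frames [5, 2, 3]
5 -> hit
9 -> fault, evict 2, frames [3, 5, 9]
3 -> hit
2 -> fault, evict 5, frames [9, 3, 2]
5 -> fault, evict 9, frames [3, 2, 5]
2 -> hit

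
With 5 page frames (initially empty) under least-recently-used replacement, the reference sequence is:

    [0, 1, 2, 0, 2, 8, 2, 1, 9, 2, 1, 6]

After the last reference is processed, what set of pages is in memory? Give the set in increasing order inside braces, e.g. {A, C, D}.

{1, 2, 6, 8, 9}

0 -> miss, frames [0]
1 -> miss, frames [0, 1]
2 -> miss, frames [0, 1, 2]
0 -> hit
2 -> hit
8 -> miss, frames [1, 0, 2, 8]
2 -> hit
1 -> hit
9 -> miss, frames [0, 8, 2, 1, 9]
2 -> hit
1 -> hit
6 -> miss, evict 0, frames [8, 9, 2, 1, 6]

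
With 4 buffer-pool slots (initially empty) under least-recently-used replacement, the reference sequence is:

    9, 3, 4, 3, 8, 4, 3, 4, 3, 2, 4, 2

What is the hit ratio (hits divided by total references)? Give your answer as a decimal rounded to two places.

0.58

9 → miss, frames [9]
3 → miss, frames [9, 3]
4 → miss, frames [9, 3, 4]
3 → hit
8 → miss, frames [9, 4, 3, 8]
4 → hit
3 → hit
4 → hit
3 → hit
2 → miss, evict 9, frames [8, 4, 3, 2]
4 → hit
2 → hit
Hits: 7 of 12 references → 7/12 = 0.5833.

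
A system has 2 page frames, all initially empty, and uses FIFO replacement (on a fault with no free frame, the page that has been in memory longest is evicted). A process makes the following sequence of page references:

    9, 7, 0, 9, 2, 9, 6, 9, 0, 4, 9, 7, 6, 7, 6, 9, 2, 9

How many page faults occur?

14

9: miss, frames (9)
7: miss, frames (9 7)
0: miss, evict 9, frames (7 0)
9: miss, evict 7, frames (0 9)
2: miss, evict 0, frames (9 2)
9: hit
6: miss, evict 9, frames (2 6)
9: miss, evict 2, frames (6 9)
0: miss, evict 6, frames (9 0)
4: miss, evict 9, frames (0 4)
9: miss, evict 0, frames (4 9)
7: miss, evict 4, frames (9 7)
6: miss, evict 9, frames (7 6)
7: hit
6: hit
9: miss, evict 7, frames (6 9)
2: miss, evict 6, frames (9 2)
9: hit
Page faults: 14.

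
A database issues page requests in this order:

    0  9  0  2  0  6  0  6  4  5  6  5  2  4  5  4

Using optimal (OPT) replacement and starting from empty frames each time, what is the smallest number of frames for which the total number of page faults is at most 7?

3

f=1: 16 faults
f=2: 8 faults
f=3: 7 faults
f=4: 6 faults
f=5: 6 faults
f=6: 6 faults
Smallest f with faults ≤ 7 is 3.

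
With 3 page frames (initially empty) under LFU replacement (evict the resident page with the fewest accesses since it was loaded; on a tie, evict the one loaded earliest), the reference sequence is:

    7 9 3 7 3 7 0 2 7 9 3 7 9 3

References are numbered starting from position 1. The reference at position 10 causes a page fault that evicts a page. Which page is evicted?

2

pos 1: 7 -> fault, frames {7}
pos 2: 9 -> fault, frames {7,9}
pos 3: 3 -> fault, frames {7,9,3}
pos 4: 7 -> hit
pos 5: 3 -> hit
pos 6: 7 -> hit
pos 7: 0 -> fault, evict 9, frames {7,3,0}
pos 8: 2 -> fault, evict 0, frames {7,3,2}
pos 9: 7 -> hit
pos 10: 9 -> fault, evict 2, frames {7,3,9}
At position 10, page 2 is evicted.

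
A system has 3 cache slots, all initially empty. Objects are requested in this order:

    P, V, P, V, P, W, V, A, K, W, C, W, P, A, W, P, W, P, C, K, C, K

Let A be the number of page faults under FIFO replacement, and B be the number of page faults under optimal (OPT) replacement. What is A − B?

2

Under FIFO: F F . . . F . F F . F F F F . . . . F F . . → 11 faults.
Under OPT: F F . . . F . F F . F . . F . . . . F F . . → 9 faults.
A − B = 11 − 9 = 2.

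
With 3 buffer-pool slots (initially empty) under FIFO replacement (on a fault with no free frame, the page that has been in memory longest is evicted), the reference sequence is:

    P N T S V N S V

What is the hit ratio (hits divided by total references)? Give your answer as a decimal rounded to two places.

P → fault, frames (P)
N → fault, frames (P N)
T → fault, frames (P N T)
S → fault, evict P, frames (N T S)
V → fault, evict N, frames (T S V)
N → fault, evict T, frames (S V N)
S → hit
V → hit
Hits: 2 of 8 references → 2/8 = 0.2500.

0.25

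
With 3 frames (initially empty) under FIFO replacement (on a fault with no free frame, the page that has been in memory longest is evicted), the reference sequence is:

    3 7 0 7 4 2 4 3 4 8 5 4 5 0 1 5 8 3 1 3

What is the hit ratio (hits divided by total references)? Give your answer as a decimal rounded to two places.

0.25

3: fault, frames (3)
7: fault, frames (3 7)
0: fault, frames (3 7 0)
7: hit
4: fault, evict 3, frames (7 0 4)
2: fault, evict 7, frames (0 4 2)
4: hit
3: fault, evict 0, frames (4 2 3)
4: hit
8: fault, evict 4, frames (2 3 8)
5: fault, evict 2, frames (3 8 5)
4: fault, evict 3, frames (8 5 4)
5: hit
0: fault, evict 8, frames (5 4 0)
1: fault, evict 5, frames (4 0 1)
5: fault, evict 4, frames (0 1 5)
8: fault, evict 0, frames (1 5 8)
3: fault, evict 1, frames (5 8 3)
1: fault, evict 5, frames (8 3 1)
3: hit
Hits: 5 of 20 references → 5/20 = 0.2500.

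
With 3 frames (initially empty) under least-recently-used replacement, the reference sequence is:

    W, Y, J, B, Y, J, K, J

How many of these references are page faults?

W: miss, frames {W}
Y: miss, frames {W,Y}
J: miss, frames {W,Y,J}
B: miss, evict W, frames {Y,J,B}
Y: hit
J: hit
K: miss, evict B, frames {Y,J,K}
J: hit
Page faults: 5.

5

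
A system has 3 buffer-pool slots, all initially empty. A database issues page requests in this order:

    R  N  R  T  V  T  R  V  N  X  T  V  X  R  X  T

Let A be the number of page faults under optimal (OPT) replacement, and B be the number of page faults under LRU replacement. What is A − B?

Under OPT: F F . F F . . . F F . . . F . . → 7 faults.
Under LRU: F F . F F . . . F F F F . F . F → 10 faults.
A − B = 7 − 10 = -3.

-3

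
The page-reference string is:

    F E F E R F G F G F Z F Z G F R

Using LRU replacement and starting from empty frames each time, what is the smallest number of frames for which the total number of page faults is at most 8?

3

f=1: 16 faults
f=2: 9 faults
f=3: 6 faults
f=4: 5 faults
f=5: 5 faults
Smallest f with faults ≤ 8 is 3.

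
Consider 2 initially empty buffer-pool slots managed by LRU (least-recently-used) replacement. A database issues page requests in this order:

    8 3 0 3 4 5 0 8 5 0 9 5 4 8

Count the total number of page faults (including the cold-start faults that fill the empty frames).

13

8: fault, frames {8}
3: fault, frames {8,3}
0: fault, evict 8, frames {3,0}
3: hit
4: fault, evict 0, frames {3,4}
5: fault, evict 3, frames {4,5}
0: fault, evict 4, frames {5,0}
8: fault, evict 5, frames {0,8}
5: fault, evict 0, frames {8,5}
0: fault, evict 8, frames {5,0}
9: fault, evict 5, frames {0,9}
5: fault, evict 0, frames {9,5}
4: fault, evict 9, frames {5,4}
8: fault, evict 5, frames {4,8}
Page faults: 13.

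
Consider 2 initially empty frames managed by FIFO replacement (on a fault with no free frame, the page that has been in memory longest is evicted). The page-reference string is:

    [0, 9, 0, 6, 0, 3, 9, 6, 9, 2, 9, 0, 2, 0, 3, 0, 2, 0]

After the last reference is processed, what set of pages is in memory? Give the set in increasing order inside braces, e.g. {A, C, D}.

{0, 2}

0: miss, frames (0)
9: miss, frames (0 9)
0: hit
6: miss, evict 0, frames (9 6)
0: miss, evict 9, frames (6 0)
3: miss, evict 6, frames (0 3)
9: miss, evict 0, frames (3 9)
6: miss, evict 3, frames (9 6)
9: hit
2: miss, evict 9, frames (6 2)
9: miss, evict 6, frames (2 9)
0: miss, evict 2, frames (9 0)
2: miss, evict 9, frames (0 2)
0: hit
3: miss, evict 0, frames (2 3)
0: miss, evict 2, frames (3 0)
2: miss, evict 3, frames (0 2)
0: hit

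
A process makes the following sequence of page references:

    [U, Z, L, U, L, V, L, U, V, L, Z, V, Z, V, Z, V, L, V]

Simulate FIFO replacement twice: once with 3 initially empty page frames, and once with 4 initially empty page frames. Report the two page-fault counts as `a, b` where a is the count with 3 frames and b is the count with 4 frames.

8, 4

3 frames: F F F . . F . F . . F . . . . . F F → 8 faults.
4 frames: F F F . . F . . . . . . . . . . . . → 4 faults.
4 < 8: adding a frame reduced faults, as is typical.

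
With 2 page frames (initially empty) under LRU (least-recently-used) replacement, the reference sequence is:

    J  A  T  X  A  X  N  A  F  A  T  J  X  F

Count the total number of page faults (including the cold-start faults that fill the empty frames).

J → fault, frames [J]
A → fault, frames [J, A]
T → fault, evict J, frames [A, T]
X → fault, evict A, frames [T, X]
A → fault, evict T, frames [X, A]
X → hit
N → fault, evict A, frames [X, N]
A → fault, evict X, frames [N, A]
F → fault, evict N, frames [A, F]
A → hit
T → fault, evict F, frames [A, T]
J → fault, evict A, frames [T, J]
X → fault, evict T, frames [J, X]
F → fault, evict J, frames [X, F]
Page faults: 12.

12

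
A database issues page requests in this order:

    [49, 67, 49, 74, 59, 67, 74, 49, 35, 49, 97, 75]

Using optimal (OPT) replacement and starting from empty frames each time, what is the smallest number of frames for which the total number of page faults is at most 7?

f=1: 12 faults
f=2: 9 faults
f=3: 8 faults
f=4: 7 faults
f=5: 7 faults
f=6: 7 faults
f=7: 7 faults
Smallest f with faults ≤ 7 is 4.

4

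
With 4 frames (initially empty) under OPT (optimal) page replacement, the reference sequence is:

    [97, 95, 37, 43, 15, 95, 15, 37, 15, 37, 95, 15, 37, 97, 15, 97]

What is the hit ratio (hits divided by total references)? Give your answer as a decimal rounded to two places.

97 → miss, frames (97)
95 → miss, frames (97 95)
37 → miss, frames (97 95 37)
43 → miss, frames (97 95 37 43)
15 → miss, evict 43, frames (97 95 37 15)
95 → hit
15 → hit
37 → hit
15 → hit
37 → hit
95 → hit
15 → hit
37 → hit
97 → hit
15 → hit
97 → hit
Hits: 11 of 16 references → 11/16 = 0.6875.

0.69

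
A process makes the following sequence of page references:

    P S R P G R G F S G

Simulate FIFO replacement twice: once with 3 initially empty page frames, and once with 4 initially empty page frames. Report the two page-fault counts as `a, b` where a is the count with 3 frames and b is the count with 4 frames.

6, 5

3 frames: F F F . F . . F F . → 6 faults.
4 frames: F F F . F . . F . . → 5 faults.
5 < 6: adding a frame reduced faults, as is typical.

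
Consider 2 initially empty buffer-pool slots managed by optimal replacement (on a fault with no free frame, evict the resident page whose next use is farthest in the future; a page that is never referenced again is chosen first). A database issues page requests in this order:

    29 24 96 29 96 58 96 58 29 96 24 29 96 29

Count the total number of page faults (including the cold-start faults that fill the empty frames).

7

29 -> miss, frames {29}
24 -> miss, frames {29,24}
96 -> miss, evict 24, frames {29,96}
29 -> hit
96 -> hit
58 -> miss, evict 29, frames {96,58}
96 -> hit
58 -> hit
29 -> miss, evict 58, frames {96,29}
96 -> hit
24 -> miss, evict 96, frames {29,24}
29 -> hit
96 -> miss, evict 24, frames {29,96}
29 -> hit
Page faults: 7.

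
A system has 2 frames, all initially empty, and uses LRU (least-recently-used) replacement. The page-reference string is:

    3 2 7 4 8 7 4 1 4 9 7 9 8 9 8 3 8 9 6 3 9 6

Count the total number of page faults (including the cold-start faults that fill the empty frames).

17

3 -> fault, frames (3)
2 -> fault, frames (3 2)
7 -> fault, evict 3, frames (2 7)
4 -> fault, evict 2, frames (7 4)
8 -> fault, evict 7, frames (4 8)
7 -> fault, evict 4, frames (8 7)
4 -> fault, evict 8, frames (7 4)
1 -> fault, evict 7, frames (4 1)
4 -> hit
9 -> fault, evict 1, frames (4 9)
7 -> fault, evict 4, frames (9 7)
9 -> hit
8 -> fault, evict 7, frames (9 8)
9 -> hit
8 -> hit
3 -> fault, evict 9, frames (8 3)
8 -> hit
9 -> fault, evict 3, frames (8 9)
6 -> fault, evict 8, frames (9 6)
3 -> fault, evict 9, frames (6 3)
9 -> fault, evict 6, frames (3 9)
6 -> fault, evict 3, frames (9 6)
Page faults: 17.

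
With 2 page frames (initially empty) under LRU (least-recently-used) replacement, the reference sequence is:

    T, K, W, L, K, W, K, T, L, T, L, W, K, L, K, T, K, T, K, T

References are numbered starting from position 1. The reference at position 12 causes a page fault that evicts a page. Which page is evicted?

pos 1: T: fault, frames [T]
pos 2: K: fault, frames [T, K]
pos 3: W: fault, evict T, frames [K, W]
pos 4: L: fault, evict K, frames [W, L]
pos 5: K: fault, evict W, frames [L, K]
pos 6: W: fault, evict L, frames [K, W]
pos 7: K: hit
pos 8: T: fault, evict W, frames [K, T]
pos 9: L: fault, evict K, frames [T, L]
pos 10: T: hit
pos 11: L: hit
pos 12: W: fault, evict T, frames [L, W]
At position 12, page T is evicted.

T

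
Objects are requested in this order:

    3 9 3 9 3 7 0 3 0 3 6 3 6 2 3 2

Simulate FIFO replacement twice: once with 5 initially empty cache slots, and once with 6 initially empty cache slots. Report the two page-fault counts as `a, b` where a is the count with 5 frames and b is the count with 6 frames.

5 frames: F F . . . F F . . . F . . F F . → 7 faults.
6 frames: F F . . . F F . . . F . . F . . → 6 faults.
6 < 7: adding a frame reduced faults, as is typical.

7, 6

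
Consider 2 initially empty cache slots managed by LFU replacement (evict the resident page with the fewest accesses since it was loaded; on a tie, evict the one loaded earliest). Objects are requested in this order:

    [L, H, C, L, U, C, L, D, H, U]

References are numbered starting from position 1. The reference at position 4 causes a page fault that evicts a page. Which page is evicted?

pos 1: L: miss, frames (L)
pos 2: H: miss, frames (L H)
pos 3: C: miss, evict L, frames (H C)
pos 4: L: miss, evict H, frames (C L)
At position 4, page H is evicted.

H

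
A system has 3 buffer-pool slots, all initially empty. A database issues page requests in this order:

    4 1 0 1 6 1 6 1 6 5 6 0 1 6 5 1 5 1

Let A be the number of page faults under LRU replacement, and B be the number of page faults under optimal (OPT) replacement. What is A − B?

2

Under LRU: F F F . F . . . . F . F F . F . . . → 8 faults.
Under OPT: F F F . F . . . . F . . F . . . . . → 6 faults.
A − B = 8 − 6 = 2.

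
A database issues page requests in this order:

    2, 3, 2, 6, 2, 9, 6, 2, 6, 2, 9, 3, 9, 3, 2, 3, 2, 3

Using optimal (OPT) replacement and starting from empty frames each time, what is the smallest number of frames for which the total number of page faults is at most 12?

f=1: 18 faults
f=2: 8 faults
f=3: 5 faults
f=4: 4 faults
Smallest f with faults ≤ 12 is 2.

2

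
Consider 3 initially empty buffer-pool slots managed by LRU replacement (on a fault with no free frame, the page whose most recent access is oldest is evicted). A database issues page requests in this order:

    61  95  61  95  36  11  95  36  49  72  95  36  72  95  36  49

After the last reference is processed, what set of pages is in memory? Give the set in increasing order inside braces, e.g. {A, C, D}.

61 -> fault, frames {61}
95 -> fault, frames {61,95}
61 -> hit
95 -> hit
36 -> fault, frames {61,95,36}
11 -> fault, evict 61, frames {95,36,11}
95 -> hit
36 -> hit
49 -> fault, evict 11, frames {95,36,49}
72 -> fault, evict 95, frames {36,49,72}
95 -> fault, evict 36, frames {49,72,95}
36 -> fault, evict 49, frames {72,95,36}
72 -> hit
95 -> hit
36 -> hit
49 -> fault, evict 72, frames {95,36,49}

{36, 49, 95}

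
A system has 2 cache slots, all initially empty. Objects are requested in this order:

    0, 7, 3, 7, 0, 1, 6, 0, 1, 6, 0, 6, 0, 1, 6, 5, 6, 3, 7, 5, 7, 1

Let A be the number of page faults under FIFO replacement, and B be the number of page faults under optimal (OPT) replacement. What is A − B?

4

Under FIFO: F F F . F F F F F F F . . F F F . F F F . F → 17 faults.
Under OPT: F F F . F F F . F . F . . F . F . F F . . F → 13 faults.
A − B = 17 − 13 = 4.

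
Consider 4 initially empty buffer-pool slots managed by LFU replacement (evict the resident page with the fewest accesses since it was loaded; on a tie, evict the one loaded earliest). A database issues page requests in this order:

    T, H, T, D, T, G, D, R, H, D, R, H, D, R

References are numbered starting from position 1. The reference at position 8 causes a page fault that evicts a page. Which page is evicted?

pos 1: T: miss, frames {T}
pos 2: H: miss, frames {T,H}
pos 3: T: hit
pos 4: D: miss, frames {T,H,D}
pos 5: T: hit
pos 6: G: miss, frames {T,H,D,G}
pos 7: D: hit
pos 8: R: miss, evict H, frames {T,D,G,R}
At position 8, page H is evicted.

H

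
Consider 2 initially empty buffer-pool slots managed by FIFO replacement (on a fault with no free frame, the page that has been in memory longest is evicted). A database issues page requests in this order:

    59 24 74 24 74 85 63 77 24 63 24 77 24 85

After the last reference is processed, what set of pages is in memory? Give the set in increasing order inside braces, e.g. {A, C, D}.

59 → fault, frames [59]
24 → fault, frames [59, 24]
74 → fault, evict 59, frames [24, 74]
24 → hit
74 → hit
85 → fault, evict 24, frames [74, 85]
63 → fault, evict 74, frames [85, 63]
77 → fault, evict 85, frames [63, 77]
24 → fault, evict 63, frames [77, 24]
63 → fault, evict 77, frames [24, 63]
24 → hit
77 → fault, evict 24, frames [63, 77]
24 → fault, evict 63, frames [77, 24]
85 → fault, evict 77, frames [24, 85]

{24, 85}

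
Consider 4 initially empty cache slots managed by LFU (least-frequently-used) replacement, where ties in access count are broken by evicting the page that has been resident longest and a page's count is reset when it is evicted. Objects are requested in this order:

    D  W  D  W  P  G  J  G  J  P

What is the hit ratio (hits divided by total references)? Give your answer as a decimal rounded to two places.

0.40

D: miss, frames {D}
W: miss, frames {D,W}
D: hit
W: hit
P: miss, frames {D,W,P}
G: miss, frames {D,W,P,G}
J: miss, evict P, frames {D,W,G,J}
G: hit
J: hit
P: miss, evict D, frames {W,G,J,P}
Hits: 4 of 10 references → 4/10 = 0.4000.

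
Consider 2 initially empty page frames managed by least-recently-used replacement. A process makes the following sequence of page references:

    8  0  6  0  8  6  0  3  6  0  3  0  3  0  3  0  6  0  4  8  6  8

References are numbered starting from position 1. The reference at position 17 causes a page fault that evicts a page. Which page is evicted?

pos 1: 8 -> fault, frames (8)
pos 2: 0 -> fault, frames (8 0)
pos 3: 6 -> fault, evict 8, frames (0 6)
pos 4: 0 -> hit
pos 5: 8 -> fault, evict 6, frames (0 8)
pos 6: 6 -> fault, evict 0, frames (8 6)
pos 7: 0 -> fault, evict 8, frames (6 0)
pos 8: 3 -> fault, evict 6, frames (0 3)
pos 9: 6 -> fault, evict 0, frames (3 6)
pos 10: 0 -> fault, evict 3, frames (6 0)
pos 11: 3 -> fault, evict 6, frames (0 3)
pos 12: 0 -> hit
pos 13: 3 -> hit
pos 14: 0 -> hit
pos 15: 3 -> hit
pos 16: 0 -> hit
pos 17: 6 -> fault, evict 3, frames (0 6)
At position 17, page 3 is evicted.

3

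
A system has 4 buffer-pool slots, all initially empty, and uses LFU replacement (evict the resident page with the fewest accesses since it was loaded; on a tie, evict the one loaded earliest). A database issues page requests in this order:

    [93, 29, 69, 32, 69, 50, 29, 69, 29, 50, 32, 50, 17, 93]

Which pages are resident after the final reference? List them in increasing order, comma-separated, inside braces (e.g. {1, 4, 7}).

{29, 50, 69, 93}

93 -> fault, frames {93}
29 -> fault, frames {93,29}
69 -> fault, frames {93,29,69}
32 -> fault, frames {93,29,69,32}
69 -> hit
50 -> fault, evict 93, frames {29,69,32,50}
29 -> hit
69 -> hit
29 -> hit
50 -> hit
32 -> hit
50 -> hit
17 -> fault, evict 32, frames {29,69,50,17}
93 -> fault, evict 17, frames {29,69,50,93}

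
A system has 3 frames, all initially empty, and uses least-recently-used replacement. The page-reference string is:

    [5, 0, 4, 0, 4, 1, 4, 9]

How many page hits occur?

3

5: fault, frames [5]
0: fault, frames [5, 0]
4: fault, frames [5, 0, 4]
0: hit
4: hit
1: fault, evict 5, frames [0, 4, 1]
4: hit
9: fault, evict 0, frames [1, 4, 9]
Hits: 3.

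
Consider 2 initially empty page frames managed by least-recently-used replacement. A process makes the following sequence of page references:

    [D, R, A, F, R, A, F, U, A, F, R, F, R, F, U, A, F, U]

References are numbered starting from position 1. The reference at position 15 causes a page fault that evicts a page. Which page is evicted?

R

pos 1: D → fault, frames {D}
pos 2: R → fault, frames {D,R}
pos 3: A → fault, evict D, frames {R,A}
pos 4: F → fault, evict R, frames {A,F}
pos 5: R → fault, evict A, frames {F,R}
pos 6: A → fault, evict F, frames {R,A}
pos 7: F → fault, evict R, frames {A,F}
pos 8: U → fault, evict A, frames {F,U}
pos 9: A → fault, evict F, frames {U,A}
pos 10: F → fault, evict U, frames {A,F}
pos 11: R → fault, evict A, frames {F,R}
pos 12: F → hit
pos 13: R → hit
pos 14: F → hit
pos 15: U → fault, evict R, frames {F,U}
At position 15, page R is evicted.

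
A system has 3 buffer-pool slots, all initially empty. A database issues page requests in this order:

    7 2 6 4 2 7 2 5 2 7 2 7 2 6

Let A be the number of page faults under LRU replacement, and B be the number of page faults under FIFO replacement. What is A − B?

-1

Under LRU: F F F F . F . F . . . . . F → 7 faults.
Under FIFO: F F F F . F F F . . . . . F → 8 faults.
A − B = 7 − 8 = -1.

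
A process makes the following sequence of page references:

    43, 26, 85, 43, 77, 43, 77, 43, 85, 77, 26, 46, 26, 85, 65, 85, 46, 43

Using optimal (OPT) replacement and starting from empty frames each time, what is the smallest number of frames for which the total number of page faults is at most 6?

4

f=1: 18 faults
f=2: 11 faults
f=3: 8 faults
f=4: 6 faults
f=5: 6 faults
f=6: 6 faults
Smallest f with faults ≤ 6 is 4.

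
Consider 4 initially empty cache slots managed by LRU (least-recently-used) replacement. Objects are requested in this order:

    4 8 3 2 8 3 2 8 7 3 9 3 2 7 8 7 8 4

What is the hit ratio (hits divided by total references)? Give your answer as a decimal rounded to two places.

4 -> miss, frames (4)
8 -> miss, frames (4 8)
3 -> miss, frames (4 8 3)
2 -> miss, frames (4 8 3 2)
8 -> hit
3 -> hit
2 -> hit
8 -> hit
7 -> miss, evict 4, frames (3 2 8 7)
3 -> hit
9 -> miss, evict 2, frames (8 7 3 9)
3 -> hit
2 -> miss, evict 8, frames (7 9 3 2)
7 -> hit
8 -> miss, evict 9, frames (3 2 7 8)
7 -> hit
8 -> hit
4 -> miss, evict 3, frames (2 7 8 4)
Hits: 9 of 18 references → 9/18 = 0.5000.

0.50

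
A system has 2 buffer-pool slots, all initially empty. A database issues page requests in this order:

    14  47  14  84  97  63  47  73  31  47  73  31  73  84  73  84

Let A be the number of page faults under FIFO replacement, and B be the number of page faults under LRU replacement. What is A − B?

Under FIFO: F F . F F F F F F F F F . F F . → 13 faults.
Under LRU: F F . F F F F F F F F F . F . . → 12 faults.
A − B = 13 − 12 = 1.

1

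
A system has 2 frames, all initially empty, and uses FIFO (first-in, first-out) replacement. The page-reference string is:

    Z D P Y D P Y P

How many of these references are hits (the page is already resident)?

1

Z -> miss, frames (Z)
D -> miss, frames (Z D)
P -> miss, evict Z, frames (D P)
Y -> miss, evict D, frames (P Y)
D -> miss, evict P, frames (Y D)
P -> miss, evict Y, frames (D P)
Y -> miss, evict D, frames (P Y)
P -> hit
Hits: 1.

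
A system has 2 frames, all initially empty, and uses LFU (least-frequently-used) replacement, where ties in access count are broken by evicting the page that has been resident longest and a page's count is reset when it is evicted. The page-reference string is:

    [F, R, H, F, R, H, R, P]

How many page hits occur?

1

F: miss, frames [F]
R: miss, frames [F, R]
H: miss, evict F, frames [R, H]
F: miss, evict R, frames [H, F]
R: miss, evict H, frames [F, R]
H: miss, evict F, frames [R, H]
R: hit
P: miss, evict H, frames [R, P]
Hits: 1.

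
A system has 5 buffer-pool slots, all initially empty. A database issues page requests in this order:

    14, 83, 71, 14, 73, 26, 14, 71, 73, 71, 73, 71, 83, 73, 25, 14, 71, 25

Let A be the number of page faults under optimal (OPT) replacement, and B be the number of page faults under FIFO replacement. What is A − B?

Under OPT: F F F . F F . . . . . . . . F . . . → 6 faults.
Under FIFO: F F F . F F . . . . . . . . F F . . → 7 faults.
A − B = 6 − 7 = -1.

-1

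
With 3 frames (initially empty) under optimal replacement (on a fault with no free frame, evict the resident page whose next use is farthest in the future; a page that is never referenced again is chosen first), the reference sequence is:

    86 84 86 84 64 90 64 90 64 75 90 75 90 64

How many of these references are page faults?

5

86 → miss, frames (86)
84 → miss, frames (86 84)
86 → hit
84 → hit
64 → miss, frames (86 84 64)
90 → miss, evict 84, frames (86 64 90)
64 → hit
90 → hit
64 → hit
75 → miss, evict 86, frames (64 90 75)
90 → hit
75 → hit
90 → hit
64 → hit
Page faults: 5.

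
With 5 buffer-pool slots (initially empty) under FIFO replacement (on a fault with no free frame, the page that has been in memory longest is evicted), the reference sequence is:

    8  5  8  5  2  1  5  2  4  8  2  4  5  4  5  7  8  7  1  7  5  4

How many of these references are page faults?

8 -> miss, frames (8)
5 -> miss, frames (8 5)
8 -> hit
5 -> hit
2 -> miss, frames (8 5 2)
1 -> miss, frames (8 5 2 1)
5 -> hit
2 -> hit
4 -> miss, frames (8 5 2 1 4)
8 -> hit
2 -> hit
4 -> hit
5 -> hit
4 -> hit
5 -> hit
7 -> miss, evict 8, frames (5 2 1 4 7)
8 -> miss, evict 5, frames (2 1 4 7 8)
7 -> hit
1 -> hit
7 -> hit
5 -> miss, evict 2, frames (1 4 7 8 5)
4 -> hit
Page faults: 8.

8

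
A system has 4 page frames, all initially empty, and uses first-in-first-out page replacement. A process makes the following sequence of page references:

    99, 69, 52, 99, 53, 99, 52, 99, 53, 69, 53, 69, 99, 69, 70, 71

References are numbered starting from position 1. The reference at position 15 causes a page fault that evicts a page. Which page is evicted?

99

pos 1: 99 → fault, frames [99]
pos 2: 69 → fault, frames [99, 69]
pos 3: 52 → fault, frames [99, 69, 52]
pos 4: 99 → hit
pos 5: 53 → fault, frames [99, 69, 52, 53]
pos 6: 99 → hit
pos 7: 52 → hit
pos 8: 99 → hit
pos 9: 53 → hit
pos 10: 69 → hit
pos 11: 53 → hit
pos 12: 69 → hit
pos 13: 99 → hit
pos 14: 69 → hit
pos 15: 70 → fault, evict 99, frames [69, 52, 53, 70]
At position 15, page 99 is evicted.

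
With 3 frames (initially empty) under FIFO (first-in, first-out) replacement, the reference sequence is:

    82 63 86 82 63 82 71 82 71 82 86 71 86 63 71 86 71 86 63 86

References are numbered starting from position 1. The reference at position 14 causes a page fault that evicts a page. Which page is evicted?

86

pos 1: 82: fault, frames (82)
pos 2: 63: fault, frames (82 63)
pos 3: 86: fault, frames (82 63 86)
pos 4: 82: hit
pos 5: 63: hit
pos 6: 82: hit
pos 7: 71: fault, evict 82, frames (63 86 71)
pos 8: 82: fault, evict 63, frames (86 71 82)
pos 9: 71: hit
pos 10: 82: hit
pos 11: 86: hit
pos 12: 71: hit
pos 13: 86: hit
pos 14: 63: fault, evict 86, frames (71 82 63)
At position 14, page 86 is evicted.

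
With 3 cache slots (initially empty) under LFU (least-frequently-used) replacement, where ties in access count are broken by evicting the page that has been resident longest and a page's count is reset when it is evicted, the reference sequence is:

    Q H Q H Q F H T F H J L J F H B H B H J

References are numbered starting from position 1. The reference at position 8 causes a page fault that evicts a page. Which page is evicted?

pos 1: Q: miss, frames {Q}
pos 2: H: miss, frames {Q,H}
pos 3: Q: hit
pos 4: H: hit
pos 5: Q: hit
pos 6: F: miss, frames {Q,H,F}
pos 7: H: hit
pos 8: T: miss, evict F, frames {Q,H,T}
At position 8, page F is evicted.

F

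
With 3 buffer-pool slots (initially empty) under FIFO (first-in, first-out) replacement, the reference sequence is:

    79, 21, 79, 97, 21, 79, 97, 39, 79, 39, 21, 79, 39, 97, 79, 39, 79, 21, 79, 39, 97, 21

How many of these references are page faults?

11

79 → fault, frames (79)
21 → fault, frames (79 21)
79 → hit
97 → fault, frames (79 21 97)
21 → hit
79 → hit
97 → hit
39 → fault, evict 79, frames (21 97 39)
79 → fault, evict 21, frames (97 39 79)
39 → hit
21 → fault, evict 97, frames (39 79 21)
79 → hit
39 → hit
97 → fault, evict 39, frames (79 21 97)
79 → hit
39 → fault, evict 79, frames (21 97 39)
79 → fault, evict 21, frames (97 39 79)
21 → fault, evict 97, frames (39 79 21)
79 → hit
39 → hit
97 → fault, evict 39, frames (79 21 97)
21 → hit
Page faults: 11.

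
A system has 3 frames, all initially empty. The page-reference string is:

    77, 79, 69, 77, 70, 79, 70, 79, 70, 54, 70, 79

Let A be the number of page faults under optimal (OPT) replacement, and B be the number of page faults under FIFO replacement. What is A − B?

Under OPT: F F F . F . . . . F . . → 5 faults.
Under FIFO: F F F . F . . . . F . F → 6 faults.
A − B = 5 − 6 = -1.

-1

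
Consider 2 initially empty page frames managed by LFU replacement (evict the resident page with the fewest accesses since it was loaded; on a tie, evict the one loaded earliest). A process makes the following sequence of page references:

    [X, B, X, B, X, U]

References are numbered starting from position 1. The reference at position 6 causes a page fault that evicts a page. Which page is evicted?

B

pos 1: X → miss, frames [X]
pos 2: B → miss, frames [X, B]
pos 3: X → hit
pos 4: B → hit
pos 5: X → hit
pos 6: U → miss, evict B, frames [X, U]
At position 6, page B is evicted.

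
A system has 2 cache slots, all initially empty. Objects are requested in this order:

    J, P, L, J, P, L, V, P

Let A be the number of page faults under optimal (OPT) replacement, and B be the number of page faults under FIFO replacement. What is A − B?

-3

Under OPT: F F F . F . F . → 5 faults.
Under FIFO: F F F F F F F F → 8 faults.
A − B = 5 − 8 = -3.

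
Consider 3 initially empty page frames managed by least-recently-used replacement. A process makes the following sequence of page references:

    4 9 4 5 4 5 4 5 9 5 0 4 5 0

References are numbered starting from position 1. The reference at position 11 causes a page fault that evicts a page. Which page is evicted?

4

pos 1: 4 -> miss, frames {4}
pos 2: 9 -> miss, frames {4,9}
pos 3: 4 -> hit
pos 4: 5 -> miss, frames {9,4,5}
pos 5: 4 -> hit
pos 6: 5 -> hit
pos 7: 4 -> hit
pos 8: 5 -> hit
pos 9: 9 -> hit
pos 10: 5 -> hit
pos 11: 0 -> miss, evict 4, frames {9,5,0}
At position 11, page 4 is evicted.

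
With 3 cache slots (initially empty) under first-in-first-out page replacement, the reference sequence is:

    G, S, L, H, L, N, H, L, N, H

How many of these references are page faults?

G -> miss, frames [G]
S -> miss, frames [G, S]
L -> miss, frames [G, S, L]
H -> miss, evict G, frames [S, L, H]
L -> hit
N -> miss, evict S, frames [L, H, N]
H -> hit
L -> hit
N -> hit
H -> hit
Page faults: 5.

5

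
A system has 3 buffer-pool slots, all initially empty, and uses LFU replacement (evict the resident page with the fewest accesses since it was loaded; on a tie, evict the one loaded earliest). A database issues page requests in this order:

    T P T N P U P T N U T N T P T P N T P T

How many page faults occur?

7

T -> miss, frames [T]
P -> miss, frames [T, P]
T -> hit
N -> miss, frames [T, P, N]
P -> hit
U -> miss, evict N, frames [T, P, U]
P -> hit
T -> hit
N -> miss, evict U, frames [T, P, N]
U -> miss, evict N, frames [T, P, U]
T -> hit
N -> miss, evict U, frames [T, P, N]
T -> hit
P -> hit
T -> hit
P -> hit
N -> hit
T -> hit
P -> hit
T -> hit
Page faults: 7.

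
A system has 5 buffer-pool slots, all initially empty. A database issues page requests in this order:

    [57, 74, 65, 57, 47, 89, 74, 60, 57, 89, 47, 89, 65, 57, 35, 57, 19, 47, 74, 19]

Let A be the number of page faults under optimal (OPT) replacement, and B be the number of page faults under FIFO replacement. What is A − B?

Under OPT: F F F . F F . F . . . . . . F . F . F . → 9 faults.
Under FIFO: F F F . F F . F F . . . . . F . F F F . → 11 faults.
A − B = 9 − 11 = -2.

-2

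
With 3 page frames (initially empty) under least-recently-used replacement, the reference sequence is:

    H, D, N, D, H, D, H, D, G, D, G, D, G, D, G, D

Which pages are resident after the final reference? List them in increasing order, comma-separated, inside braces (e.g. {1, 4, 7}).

H: miss, frames (H)
D: miss, frames (H D)
N: miss, frames (H D N)
D: hit
H: hit
D: hit
H: hit
D: hit
G: miss, evict N, frames (H D G)
D: hit
G: hit
D: hit
G: hit
D: hit
G: hit
D: hit

{D, G, H}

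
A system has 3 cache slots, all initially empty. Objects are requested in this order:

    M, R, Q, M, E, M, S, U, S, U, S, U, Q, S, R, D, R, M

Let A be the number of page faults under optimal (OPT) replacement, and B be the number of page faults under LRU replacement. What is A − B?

-1

Under OPT: F F F . F . F F . . . . . . F F . F → 9 faults.
Under LRU: F F F . F . F F . . . . F . F F . F → 10 faults.
A − B = 9 − 10 = -1.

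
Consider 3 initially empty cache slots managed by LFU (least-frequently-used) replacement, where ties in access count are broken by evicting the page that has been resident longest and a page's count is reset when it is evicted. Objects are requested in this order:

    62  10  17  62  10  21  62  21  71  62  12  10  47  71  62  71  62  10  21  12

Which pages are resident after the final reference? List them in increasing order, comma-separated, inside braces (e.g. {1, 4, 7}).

62 -> miss, frames {62}
10 -> miss, frames {62,10}
17 -> miss, frames {62,10,17}
62 -> hit
10 -> hit
21 -> miss, evict 17, frames {62,10,21}
62 -> hit
21 -> hit
71 -> miss, evict 10, frames {62,21,71}
62 -> hit
12 -> miss, evict 71, frames {62,21,12}
10 -> miss, evict 12, frames {62,21,10}
47 -> miss, evict 10, frames {62,21,47}
71 -> miss, evict 47, frames {62,21,71}
62 -> hit
71 -> hit
62 -> hit
10 -> miss, evict 21, frames {62,71,10}
21 -> miss, evict 10, frames {62,71,21}
12 -> miss, evict 21, frames {62,71,12}

{12, 62, 71}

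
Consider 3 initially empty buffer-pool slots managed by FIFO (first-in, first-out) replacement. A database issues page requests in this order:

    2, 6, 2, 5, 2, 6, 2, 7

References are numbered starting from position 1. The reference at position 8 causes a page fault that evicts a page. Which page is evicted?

pos 1: 2: miss, frames {2}
pos 2: 6: miss, frames {2,6}
pos 3: 2: hit
pos 4: 5: miss, frames {2,6,5}
pos 5: 2: hit
pos 6: 6: hit
pos 7: 2: hit
pos 8: 7: miss, evict 2, frames {6,5,7}
At position 8, page 2 is evicted.

2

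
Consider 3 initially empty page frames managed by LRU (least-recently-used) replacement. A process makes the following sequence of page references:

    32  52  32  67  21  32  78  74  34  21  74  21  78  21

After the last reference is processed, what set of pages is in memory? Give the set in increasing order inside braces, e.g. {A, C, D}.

{21, 74, 78}

32 -> fault, frames {32}
52 -> fault, frames {32,52}
32 -> hit
67 -> fault, frames {52,32,67}
21 -> fault, evict 52, frames {32,67,21}
32 -> hit
78 -> fault, evict 67, frames {21,32,78}
74 -> fault, evict 21, frames {32,78,74}
34 -> fault, evict 32, frames {78,74,34}
21 -> fault, evict 78, frames {74,34,21}
74 -> hit
21 -> hit
78 -> fault, evict 34, frames {74,21,78}
21 -> hit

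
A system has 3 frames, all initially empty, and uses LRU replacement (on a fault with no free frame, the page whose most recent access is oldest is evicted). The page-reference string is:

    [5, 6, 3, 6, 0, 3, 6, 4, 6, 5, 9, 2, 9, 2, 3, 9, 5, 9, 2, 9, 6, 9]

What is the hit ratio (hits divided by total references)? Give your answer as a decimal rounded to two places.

0.45

5 → miss, frames [5]
6 → miss, frames [5, 6]
3 → miss, frames [5, 6, 3]
6 → hit
0 → miss, evict 5, frames [3, 6, 0]
3 → hit
6 → hit
4 → miss, evict 0, frames [3, 6, 4]
6 → hit
5 → miss, evict 3, frames [4, 6, 5]
9 → miss, evict 4, frames [6, 5, 9]
2 → miss, evict 6, frames [5, 9, 2]
9 → hit
2 → hit
3 → miss, evict 5, frames [9, 2, 3]
9 → hit
5 → miss, evict 2, frames [3, 9, 5]
9 → hit
2 → miss, evict 3, frames [5, 9, 2]
9 → hit
6 → miss, evict 5, frames [2, 9, 6]
9 → hit
Hits: 10 of 22 references → 10/22 = 0.4545.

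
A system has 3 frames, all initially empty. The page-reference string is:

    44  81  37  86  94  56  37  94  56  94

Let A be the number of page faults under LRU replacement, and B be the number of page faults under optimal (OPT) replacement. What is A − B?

1

Under LRU: F F F F F F F . . . → 7 faults.
Under OPT: F F F F F F . . . . → 6 faults.
A − B = 7 − 6 = 1.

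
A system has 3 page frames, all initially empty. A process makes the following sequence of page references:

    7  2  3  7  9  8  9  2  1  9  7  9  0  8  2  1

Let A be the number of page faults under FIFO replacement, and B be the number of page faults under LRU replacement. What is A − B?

Under FIFO: F F F . F F . F F F F . F F F F → 13 faults.
Under LRU: F F F . F F . F F . F . F F F F → 12 faults.
A − B = 13 − 12 = 1.

1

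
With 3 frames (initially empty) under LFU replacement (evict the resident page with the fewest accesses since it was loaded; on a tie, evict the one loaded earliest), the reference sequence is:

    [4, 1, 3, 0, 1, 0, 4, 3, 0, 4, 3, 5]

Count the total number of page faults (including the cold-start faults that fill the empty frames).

9

4 -> fault, frames (4)
1 -> fault, frames (4 1)
3 -> fault, frames (4 1 3)
0 -> fault, evict 4, frames (1 3 0)
1 -> hit
0 -> hit
4 -> fault, evict 3, frames (1 0 4)
3 -> fault, evict 4, frames (1 0 3)
0 -> hit
4 -> fault, evict 3, frames (1 0 4)
3 -> fault, evict 4, frames (1 0 3)
5 -> fault, evict 3, frames (1 0 5)
Page faults: 9.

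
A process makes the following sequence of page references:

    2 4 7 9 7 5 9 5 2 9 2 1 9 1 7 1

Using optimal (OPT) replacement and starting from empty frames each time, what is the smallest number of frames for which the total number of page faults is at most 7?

f=1: 16 faults
f=2: 8 faults
f=3: 7 faults
f=4: 6 faults
f=5: 6 faults
f=6: 6 faults
Smallest f with faults ≤ 7 is 3.

3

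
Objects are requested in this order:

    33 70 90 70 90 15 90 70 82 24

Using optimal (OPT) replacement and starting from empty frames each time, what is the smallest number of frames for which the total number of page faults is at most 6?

3

f=1: 10 faults
f=2: 7 faults
f=3: 6 faults
f=4: 6 faults
f=5: 6 faults
f=6: 6 faults
Smallest f with faults ≤ 6 is 3.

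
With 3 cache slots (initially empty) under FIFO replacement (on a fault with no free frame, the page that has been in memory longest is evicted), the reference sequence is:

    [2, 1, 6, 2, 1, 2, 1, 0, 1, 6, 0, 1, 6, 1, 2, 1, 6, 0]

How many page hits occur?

2: miss, frames [2]
1: miss, frames [2, 1]
6: miss, frames [2, 1, 6]
2: hit
1: hit
2: hit
1: hit
0: miss, evict 2, frames [1, 6, 0]
1: hit
6: hit
0: hit
1: hit
6: hit
1: hit
2: miss, evict 1, frames [6, 0, 2]
1: miss, evict 6, frames [0, 2, 1]
6: miss, evict 0, frames [2, 1, 6]
0: miss, evict 2, frames [1, 6, 0]
Hits: 10.

10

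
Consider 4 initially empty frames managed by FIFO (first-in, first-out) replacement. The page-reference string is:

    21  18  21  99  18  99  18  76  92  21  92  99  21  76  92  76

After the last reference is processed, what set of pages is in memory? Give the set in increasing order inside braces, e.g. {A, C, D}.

21 -> fault, frames {21}
18 -> fault, frames {21,18}
21 -> hit
99 -> fault, frames {21,18,99}
18 -> hit
99 -> hit
18 -> hit
76 -> fault, frames {21,18,99,76}
92 -> fault, evict 21, frames {18,99,76,92}
21 -> fault, evict 18, frames {99,76,92,21}
92 -> hit
99 -> hit
21 -> hit
76 -> hit
92 -> hit
76 -> hit

{21, 76, 92, 99}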